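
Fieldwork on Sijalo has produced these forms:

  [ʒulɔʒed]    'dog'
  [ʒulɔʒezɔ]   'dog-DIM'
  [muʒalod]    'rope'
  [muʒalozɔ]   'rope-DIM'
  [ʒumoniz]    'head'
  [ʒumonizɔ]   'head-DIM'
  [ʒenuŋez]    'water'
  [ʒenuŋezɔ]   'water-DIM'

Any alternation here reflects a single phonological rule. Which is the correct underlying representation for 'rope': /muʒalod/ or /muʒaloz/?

'rope' shows [d] ~ [z] at the end of the stem ([muʒalod] vs [muʒalozɔ]).
If /z/ were underlying and a rule turned it into [d] in isolation, 'water' would also alternate; but it has [z] in both [ʒenuŋez] and [ʒenuŋezɔ].
Therefore /d/ is basic and [z] is derived by intervocalic spirantization (voiced stops become fricatives between vowels).

/muʒalod/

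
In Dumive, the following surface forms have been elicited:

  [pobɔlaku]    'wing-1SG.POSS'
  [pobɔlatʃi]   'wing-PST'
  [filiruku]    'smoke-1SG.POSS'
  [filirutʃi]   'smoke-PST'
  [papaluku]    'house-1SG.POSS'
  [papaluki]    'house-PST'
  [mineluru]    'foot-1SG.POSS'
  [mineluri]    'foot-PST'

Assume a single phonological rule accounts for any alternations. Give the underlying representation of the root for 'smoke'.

'smoke' shows [k] ~ [tʃ] at the end of the stem ([filiruku] vs [filirutʃi]).
But 'house' keeps [k] in both environments ([papaluku], [papaluki]), so there is no rule changing /k/ to [tʃ] before the PST suffix.
So /tʃ/ is underlying, and a rule of depalatalization — palato-alveolar /tʃ/ becomes [k] when no front vowel follows — gives [k].

/filirutʃ/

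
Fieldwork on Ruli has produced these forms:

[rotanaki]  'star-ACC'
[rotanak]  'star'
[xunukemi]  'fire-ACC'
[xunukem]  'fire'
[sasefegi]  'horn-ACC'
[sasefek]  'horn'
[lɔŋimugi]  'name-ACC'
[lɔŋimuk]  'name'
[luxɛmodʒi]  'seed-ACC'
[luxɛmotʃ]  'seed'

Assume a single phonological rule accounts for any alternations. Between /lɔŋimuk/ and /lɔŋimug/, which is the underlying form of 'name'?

/lɔŋimug/

In [lɔŋimugi] and [lɔŋimuk] the final segment of 'name' alternates: [g] ~ [k].
But 'star' keeps [k] in both environments ([rotanaki], [rotanak]), so there is no rule changing /k/ to [g] before the ACC suffix.
Therefore /g/ is basic and [k] is derived by word-final obstruent devoicing (voiced obstruents become voiceless word-finally).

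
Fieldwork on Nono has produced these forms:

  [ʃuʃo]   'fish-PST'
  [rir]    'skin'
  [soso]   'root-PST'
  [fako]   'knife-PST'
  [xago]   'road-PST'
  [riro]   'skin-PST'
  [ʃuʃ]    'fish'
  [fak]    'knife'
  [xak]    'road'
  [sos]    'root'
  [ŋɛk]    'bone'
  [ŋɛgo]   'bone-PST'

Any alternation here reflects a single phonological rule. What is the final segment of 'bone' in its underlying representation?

/g/

The stem for 'bone' ends in [g] in [ŋɛgo] but [k] in [ŋɛk].
Compare 'knife', with invariant [k] in [fako] and [fak]: an analysis with underlying /k/ and a rule producing [g] before the PST suffix would wrongly predict alternation here too.
So /g/ is underlying, and a rule of word-final obstruent devoicing — voiced obstruents become voiceless word-finally — gives [k].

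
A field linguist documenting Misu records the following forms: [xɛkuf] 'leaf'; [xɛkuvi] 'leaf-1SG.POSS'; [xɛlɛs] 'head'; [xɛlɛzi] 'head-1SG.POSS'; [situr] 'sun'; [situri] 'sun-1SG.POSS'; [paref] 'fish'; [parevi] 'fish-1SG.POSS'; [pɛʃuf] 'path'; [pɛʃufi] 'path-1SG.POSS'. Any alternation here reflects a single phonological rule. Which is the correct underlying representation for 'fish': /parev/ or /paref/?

/parev/

'fish' shows [f] ~ [v] at the end of the stem ([paref] vs [parevi]).
But 'path' keeps [f] in both environments ([pɛʃuf], [pɛʃufi]), so there is no rule changing /f/ to [v] before the 1SG.POSS suffix.
So /v/ is underlying, and a rule of word-final obstruent devoicing — voiced obstruents become voiceless word-finally — gives [f].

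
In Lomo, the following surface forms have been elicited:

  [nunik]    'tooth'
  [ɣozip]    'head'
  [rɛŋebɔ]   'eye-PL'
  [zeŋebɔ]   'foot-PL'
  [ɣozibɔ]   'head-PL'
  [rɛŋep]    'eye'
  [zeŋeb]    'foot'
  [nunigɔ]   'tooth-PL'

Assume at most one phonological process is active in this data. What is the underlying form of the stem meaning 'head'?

/ɣozip/

The root 'head' surfaces as [ɣozip] and [ɣozibɔ], with a stem-final [p] ~ [b] alternation.
If /b/ were underlying and a rule turned it into [p] in isolation, 'foot' would also alternate; but it has [b] in both [zeŋeb] and [zeŋebɔ].
So /p/ is underlying, and a rule of intervocalic voicing — voiceless stops become voiced between vowels — gives [b].
The underlying form of 'head' is therefore /ɣozip/.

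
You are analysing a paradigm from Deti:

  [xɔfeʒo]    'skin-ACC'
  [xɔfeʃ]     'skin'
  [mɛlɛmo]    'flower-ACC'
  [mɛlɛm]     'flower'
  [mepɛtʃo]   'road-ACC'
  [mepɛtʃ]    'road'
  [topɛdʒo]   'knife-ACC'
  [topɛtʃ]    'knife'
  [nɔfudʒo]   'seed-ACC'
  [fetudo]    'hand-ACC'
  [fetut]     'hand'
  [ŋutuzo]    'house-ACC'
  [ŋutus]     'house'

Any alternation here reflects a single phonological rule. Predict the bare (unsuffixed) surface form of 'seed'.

In [topɛdʒo] and [topɛtʃ] the final segment of 'knife' alternates: [dʒ] ~ [tʃ].
Compare 'road', with invariant [tʃ] in [mepɛtʃo] and [mepɛtʃ]: an analysis with underlying /tʃ/ and a rule producing [dʒ] before the ACC suffix would wrongly predict alternation here too.
So /dʒ/ is underlying, and a rule of word-final obstruent devoicing — voiced obstruents become voiceless word-finally — gives [tʃ].
From [nɔfudʒo] the stem 'seed' is /nɔfudʒ/; word-finally this yields [nɔfutʃ].

[nɔfutʃ]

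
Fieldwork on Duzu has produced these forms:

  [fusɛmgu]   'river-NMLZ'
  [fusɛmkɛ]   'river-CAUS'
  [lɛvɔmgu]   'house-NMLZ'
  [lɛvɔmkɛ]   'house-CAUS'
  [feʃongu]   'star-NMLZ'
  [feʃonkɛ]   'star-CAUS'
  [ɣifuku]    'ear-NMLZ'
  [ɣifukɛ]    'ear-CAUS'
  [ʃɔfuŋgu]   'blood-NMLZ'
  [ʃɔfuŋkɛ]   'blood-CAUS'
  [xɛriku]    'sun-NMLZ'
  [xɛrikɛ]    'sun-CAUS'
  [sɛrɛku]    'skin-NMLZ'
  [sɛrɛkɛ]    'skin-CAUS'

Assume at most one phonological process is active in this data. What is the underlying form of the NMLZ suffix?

The NMLZ morpheme has two allomorphs, [-gu] and [-ku].
By contrast the CAUS suffix keeps its initial [k] throughout — that segment must be underlying.
The NMLZ suffix is therefore /-gu/ underlyingly, with post-vocalic devoicing: voiced stops become voiceless after a vowel.

/-gu/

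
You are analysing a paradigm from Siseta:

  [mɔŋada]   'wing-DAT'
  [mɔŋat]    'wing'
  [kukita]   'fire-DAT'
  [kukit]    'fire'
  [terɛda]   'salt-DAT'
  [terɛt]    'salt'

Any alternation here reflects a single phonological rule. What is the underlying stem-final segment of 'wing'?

/d/

The root 'wing' surfaces as [mɔŋada] and [mɔŋat], with a stem-final [d] ~ [t] alternation.
The stem 'fire' ([kukita], [kukit]) shows [t] unchanged in both environments, so [t] cannot be basic with [d] derived before the DAT suffix.
So /d/ is underlying, and a rule of word-final obstruent devoicing — voiced obstruents become voiceless word-finally — gives [t].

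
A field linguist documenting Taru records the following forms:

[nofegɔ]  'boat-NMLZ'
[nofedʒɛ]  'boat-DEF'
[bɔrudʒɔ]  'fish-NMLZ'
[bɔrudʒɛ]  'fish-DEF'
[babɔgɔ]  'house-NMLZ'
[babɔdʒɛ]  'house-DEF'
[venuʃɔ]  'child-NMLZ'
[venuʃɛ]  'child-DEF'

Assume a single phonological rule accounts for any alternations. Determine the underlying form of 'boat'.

/nofeg/

'boat' shows [g] ~ [dʒ] at the end of the stem ([nofegɔ] vs [nofedʒɛ]).
Compare 'fish', with invariant [dʒ] in [bɔrudʒɔ] and [bɔrudʒɛ]: an analysis with underlying /dʒ/ and a rule producing [g] before the NMLZ suffix would wrongly predict alternation here too.
The underlying segment must be /g/; /g/ becomes palato-alveolar [dʒ] before a front vowel, yielding [dʒ] there.
Hence 'boat' is /nofeg/ underlyingly.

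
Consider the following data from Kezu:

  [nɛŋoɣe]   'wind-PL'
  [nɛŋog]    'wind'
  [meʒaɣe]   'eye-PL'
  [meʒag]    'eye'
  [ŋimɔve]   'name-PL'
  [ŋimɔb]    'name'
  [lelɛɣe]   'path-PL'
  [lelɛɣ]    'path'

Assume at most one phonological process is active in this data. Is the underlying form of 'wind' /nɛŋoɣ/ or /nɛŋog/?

In [nɛŋoɣe] and [nɛŋog] the final segment of 'wind' alternates: [ɣ] ~ [g].
But 'path' keeps [ɣ] in both environments ([lelɛɣe], [lelɛɣ]), so there is no rule changing /ɣ/ to [g] in isolation.
The underlying segment must be /g/; voiced stops become fricatives between vowels, yielding [ɣ] there.

/nɛŋog/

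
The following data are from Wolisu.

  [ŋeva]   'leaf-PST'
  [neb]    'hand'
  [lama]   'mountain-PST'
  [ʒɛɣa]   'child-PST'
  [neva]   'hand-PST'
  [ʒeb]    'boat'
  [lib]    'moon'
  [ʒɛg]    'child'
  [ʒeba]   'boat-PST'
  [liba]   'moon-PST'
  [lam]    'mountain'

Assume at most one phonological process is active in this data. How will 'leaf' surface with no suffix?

'hand' shows [v] ~ [b] at the end of the stem ([neva] vs [neb]).
Compare 'moon', with invariant [b] in [liba] and [lib]: an analysis with underlying /b/ and a rule producing [v] before the PST suffix would wrongly predict alternation here too.
The underlying segment must be /v/; voiced fricatives become stops word-finally, yielding [b] there.
From [ŋeva] the stem 'leaf' is /ŋev/; word-finally this yields [ŋeb].

[ŋeb]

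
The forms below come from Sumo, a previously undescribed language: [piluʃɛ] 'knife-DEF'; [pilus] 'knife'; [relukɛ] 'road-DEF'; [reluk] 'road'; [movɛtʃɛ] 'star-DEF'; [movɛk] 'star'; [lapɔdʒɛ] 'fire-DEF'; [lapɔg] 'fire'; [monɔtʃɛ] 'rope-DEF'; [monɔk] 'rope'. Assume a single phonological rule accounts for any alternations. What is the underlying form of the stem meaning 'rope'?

/monɔtʃ/

'rope' shows [tʃ] ~ [k] at the end of the stem ([monɔtʃɛ] vs [monɔk]).
But 'road' keeps [k] in both environments ([relukɛ], [reluk]), so there is no rule changing /k/ to [tʃ] before the DEF suffix.
The underlying segment must be /tʃ/; palato-alveolar /tʃ/, /dʒ/ and /ʃ/ become [k], [g] and [s] when no front vowel follows, yielding [k] there.
Hence 'rope' is /monɔtʃ/ underlyingly.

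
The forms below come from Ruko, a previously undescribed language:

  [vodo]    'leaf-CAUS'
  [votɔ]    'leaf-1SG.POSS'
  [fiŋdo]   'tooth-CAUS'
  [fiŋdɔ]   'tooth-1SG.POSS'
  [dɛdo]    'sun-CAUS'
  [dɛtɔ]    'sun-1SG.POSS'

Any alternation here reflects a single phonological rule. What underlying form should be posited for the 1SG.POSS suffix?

/-tɔ/

The 1SG.POSS morpheme has two allomorphs, [-dɔ] and [-tɔ].
By contrast the CAUS suffix keeps its initial [d] throughout — that segment must be underlying.
The 1SG.POSS suffix is therefore /-tɔ/ underlyingly, with post-nasal voicing: voiceless stops become voiced after a nasal.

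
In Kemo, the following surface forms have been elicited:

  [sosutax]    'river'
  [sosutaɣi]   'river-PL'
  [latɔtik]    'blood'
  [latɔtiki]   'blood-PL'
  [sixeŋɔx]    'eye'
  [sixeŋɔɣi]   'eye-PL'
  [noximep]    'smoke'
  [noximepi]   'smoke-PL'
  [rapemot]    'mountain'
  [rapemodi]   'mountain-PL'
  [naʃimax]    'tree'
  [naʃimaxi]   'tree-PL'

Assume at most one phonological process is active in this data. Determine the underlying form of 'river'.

The root 'river' surfaces as [sosutax] and [sosutaɣi], with a stem-final [x] ~ [ɣ] alternation.
If /x/ were underlying and a rule turned it into [ɣ] before the PL suffix, 'tree' would also alternate; but it has [x] in both [naʃimax] and [naʃimaxi].
Therefore /ɣ/ is basic and [x] is derived by word-final obstruent devoicing (voiced obstruents become voiceless word-finally).

/sosutaɣ/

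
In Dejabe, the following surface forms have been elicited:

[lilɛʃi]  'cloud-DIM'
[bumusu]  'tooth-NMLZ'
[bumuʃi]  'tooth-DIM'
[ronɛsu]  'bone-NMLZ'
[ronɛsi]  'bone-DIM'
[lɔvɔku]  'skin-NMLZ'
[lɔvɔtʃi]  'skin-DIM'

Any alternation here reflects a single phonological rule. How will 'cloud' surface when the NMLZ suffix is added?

[lilɛsu]

The root 'tooth' surfaces as [bumusu] and [bumuʃi], with a stem-final [s] ~ [ʃ] alternation.
The stem 'bone' ([ronɛsu], [ronɛsi]) shows [s] unchanged in both environments, so [s] cannot be basic with [ʃ] derived before the DIM suffix.
Therefore /ʃ/ is basic and [s] is derived by depalatalization (palato-alveolar /tʃ/ and /ʃ/ become [k] and [s] when no front vowel follows).
The one attested form of 'cloud', [lilɛʃi], shows underlying /lilɛʃ/. Applying the same rule when no front vowel follows gives [lilɛsu].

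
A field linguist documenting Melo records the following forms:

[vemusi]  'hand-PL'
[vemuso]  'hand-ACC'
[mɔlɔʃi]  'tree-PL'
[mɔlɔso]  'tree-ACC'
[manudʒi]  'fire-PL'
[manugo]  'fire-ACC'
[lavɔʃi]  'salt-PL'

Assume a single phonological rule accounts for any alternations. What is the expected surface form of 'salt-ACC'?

'tree' shows [ʃ] ~ [s] at the end of the stem ([mɔlɔʃi] vs [mɔlɔso]).
If /s/ were underlying and a rule turned it into [ʃ] before the PL suffix, 'hand' would also alternate; but it has [s] in both [vemusi] and [vemuso].
The underlying segment must be /ʃ/; palato-alveolar /dʒ/ and /ʃ/ become [g] and [s] when no front vowel follows, yielding [s] there.
From [lavɔʃi] the stem 'salt' is /lavɔʃ/; when no front vowel follows this yields [lavɔso].

[lavɔso]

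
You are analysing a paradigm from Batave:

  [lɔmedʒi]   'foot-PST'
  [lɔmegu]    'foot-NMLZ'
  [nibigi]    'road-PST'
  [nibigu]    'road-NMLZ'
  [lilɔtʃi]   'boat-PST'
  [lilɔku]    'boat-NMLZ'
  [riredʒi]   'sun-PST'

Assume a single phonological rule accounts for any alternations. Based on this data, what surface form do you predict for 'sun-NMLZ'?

[riregu]

'foot' shows [dʒ] ~ [g] at the end of the stem ([lɔmedʒi] vs [lɔmegu]).
Compare 'road', with invariant [g] in [nibigi] and [nibigu]: an analysis with underlying /g/ and a rule producing [dʒ] before the PST suffix would wrongly predict alternation here too.
The alternation reflects depalatalization: palato-alveolar /tʃ/ and /dʒ/ become [k] and [g] when no front vowel follows. /dʒ/ is underlying.
The one attested form of 'sun', [riredʒi], shows underlying /riredʒ/. Applying the same rule when no front vowel follows gives [riregu].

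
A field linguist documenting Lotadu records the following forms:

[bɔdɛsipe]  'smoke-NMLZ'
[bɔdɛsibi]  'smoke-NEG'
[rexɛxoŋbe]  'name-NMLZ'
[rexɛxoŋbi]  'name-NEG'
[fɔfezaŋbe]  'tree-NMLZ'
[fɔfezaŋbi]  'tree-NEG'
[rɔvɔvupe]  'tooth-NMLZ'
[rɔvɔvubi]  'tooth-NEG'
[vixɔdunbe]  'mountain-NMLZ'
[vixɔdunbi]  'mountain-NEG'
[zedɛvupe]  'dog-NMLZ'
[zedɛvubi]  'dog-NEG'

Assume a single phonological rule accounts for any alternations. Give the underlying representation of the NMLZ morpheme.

The NMLZ suffix surfaces as [-be] and [-pe], depending on the final segment of the stem.
The NEG suffix, which begins with [b], is invariant after every stem; so [b] is not altered by any rule here.
The NMLZ suffix is therefore /-pe/ underlyingly, with post-nasal voicing: voiceless stops become voiced after a nasal.

/-pe/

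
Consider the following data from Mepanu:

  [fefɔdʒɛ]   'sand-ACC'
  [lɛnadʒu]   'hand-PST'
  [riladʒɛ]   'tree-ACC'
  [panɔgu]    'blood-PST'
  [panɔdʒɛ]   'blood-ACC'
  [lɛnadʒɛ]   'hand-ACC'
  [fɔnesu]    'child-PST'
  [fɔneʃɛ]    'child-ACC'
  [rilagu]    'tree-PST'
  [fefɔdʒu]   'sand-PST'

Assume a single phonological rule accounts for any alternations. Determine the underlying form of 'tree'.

/rilag/

The stem for 'tree' ends in [dʒ] in [riladʒɛ] but [g] in [rilagu].
But 'sand' keeps [dʒ] in both environments ([fefɔdʒɛ], [fefɔdʒu]), so there is no rule changing /dʒ/ to [g] before the PST suffix.
Therefore /g/ is basic and [dʒ] is derived by palatalization before a front vowel (/g/ and /s/ become palato-alveolar [dʒ] and [ʃ] before a front vowel).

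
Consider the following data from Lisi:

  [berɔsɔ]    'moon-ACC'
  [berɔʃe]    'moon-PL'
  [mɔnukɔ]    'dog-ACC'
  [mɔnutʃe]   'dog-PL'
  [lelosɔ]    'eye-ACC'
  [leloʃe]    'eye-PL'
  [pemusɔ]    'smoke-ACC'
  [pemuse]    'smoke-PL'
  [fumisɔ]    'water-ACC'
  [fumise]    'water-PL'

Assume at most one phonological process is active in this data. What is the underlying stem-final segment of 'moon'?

In [berɔsɔ] and [berɔʃe] the final segment of 'moon' alternates: [s] ~ [ʃ].
Compare 'smoke', with invariant [s] in [pemusɔ] and [pemuse]: an analysis with underlying /s/ and a rule producing [ʃ] before the PL suffix would wrongly predict alternation here too.
Therefore /ʃ/ is basic and [s] is derived by depalatalization (palato-alveolar /tʃ/ and /ʃ/ become [k] and [s] when no front vowel follows).

/ʃ/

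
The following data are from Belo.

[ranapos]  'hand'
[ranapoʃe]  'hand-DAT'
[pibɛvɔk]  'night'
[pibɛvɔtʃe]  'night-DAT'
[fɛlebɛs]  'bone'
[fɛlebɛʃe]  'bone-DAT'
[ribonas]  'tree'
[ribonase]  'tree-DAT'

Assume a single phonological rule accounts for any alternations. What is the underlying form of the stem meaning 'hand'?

The root 'hand' surfaces as [ranapos] and [ranapoʃe], with a stem-final [s] ~ [ʃ] alternation.
The stem 'tree' ([ribonas], [ribonase]) shows [s] unchanged in both environments, so [s] cannot be basic with [ʃ] derived before the DAT suffix.
The alternation reflects depalatalization: palato-alveolar /tʃ/ and /ʃ/ become [k] and [s] when no front vowel follows. /ʃ/ is underlying.
The underlying form of 'hand' is therefore /ranapoʃ/.

/ranapoʃ/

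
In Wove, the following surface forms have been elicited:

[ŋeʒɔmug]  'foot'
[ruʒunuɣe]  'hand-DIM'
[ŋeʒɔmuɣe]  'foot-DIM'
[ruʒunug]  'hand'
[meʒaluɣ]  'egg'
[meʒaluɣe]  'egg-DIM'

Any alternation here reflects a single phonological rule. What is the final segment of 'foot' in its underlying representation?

The stem for 'foot' ends in [g] in [ŋeʒɔmug] but [ɣ] in [ŋeʒɔmuɣe].
But 'egg' keeps [ɣ] in both environments ([meʒaluɣ], [meʒaluɣe]), so there is no rule changing /ɣ/ to [g] in isolation.
The underlying segment must be /g/; voiced stops become fricatives between vowels, yielding [ɣ] there.

/g/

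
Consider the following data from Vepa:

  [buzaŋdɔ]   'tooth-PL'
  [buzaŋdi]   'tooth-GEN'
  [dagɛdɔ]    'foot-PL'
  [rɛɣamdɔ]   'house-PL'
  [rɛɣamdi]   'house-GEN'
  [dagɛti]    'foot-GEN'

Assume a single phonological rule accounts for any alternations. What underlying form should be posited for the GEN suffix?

The GEN suffix surfaces as [-di] and [-ti], depending on the final segment of the stem.
The PL suffix, which begins with [d], is invariant after every stem; so [d] is not altered by any rule here.
The GEN suffix is therefore /-ti/ underlyingly, with post-nasal voicing: voiceless stops become voiced after a nasal.

/-ti/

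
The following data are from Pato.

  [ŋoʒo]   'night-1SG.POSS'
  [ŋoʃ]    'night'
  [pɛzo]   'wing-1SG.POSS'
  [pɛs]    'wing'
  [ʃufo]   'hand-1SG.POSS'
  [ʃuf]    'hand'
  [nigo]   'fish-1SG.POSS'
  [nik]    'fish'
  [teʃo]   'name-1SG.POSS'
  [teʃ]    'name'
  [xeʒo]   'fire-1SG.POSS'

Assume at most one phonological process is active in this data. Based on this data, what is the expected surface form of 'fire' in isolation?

[xeʃ]

'night' shows [ʒ] ~ [ʃ] at the end of the stem ([ŋoʒo] vs [ŋoʃ]).
If /ʃ/ were underlying and a rule turned it into [ʒ] before the 1SG.POSS suffix, 'name' would also alternate; but it has [ʃ] in both [teʃo] and [teʃ].
The underlying segment must be /ʒ/; voiced obstruents become voiceless word-finally, yielding [ʃ] there.
From [xeʒo] the stem 'fire' is /xeʒ/; word-finally this yields [xeʃ].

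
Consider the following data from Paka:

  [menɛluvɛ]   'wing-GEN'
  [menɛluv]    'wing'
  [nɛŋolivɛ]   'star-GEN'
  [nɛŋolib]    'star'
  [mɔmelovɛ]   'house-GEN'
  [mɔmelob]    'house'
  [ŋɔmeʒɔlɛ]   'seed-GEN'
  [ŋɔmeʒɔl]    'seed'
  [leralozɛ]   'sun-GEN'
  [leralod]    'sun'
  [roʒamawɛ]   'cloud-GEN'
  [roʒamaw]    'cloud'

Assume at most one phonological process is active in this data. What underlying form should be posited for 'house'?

In [mɔmelovɛ] and [mɔmelob] the final segment of 'house' alternates: [v] ~ [b].
The stem 'wing' ([menɛluvɛ], [menɛluv]) shows [v] unchanged in both environments, so [v] cannot be basic with [b] derived in isolation.
So /b/ is underlying, and a rule of intervocalic spirantization — voiced stops become fricatives between vowels — gives [v].

/mɔmelob/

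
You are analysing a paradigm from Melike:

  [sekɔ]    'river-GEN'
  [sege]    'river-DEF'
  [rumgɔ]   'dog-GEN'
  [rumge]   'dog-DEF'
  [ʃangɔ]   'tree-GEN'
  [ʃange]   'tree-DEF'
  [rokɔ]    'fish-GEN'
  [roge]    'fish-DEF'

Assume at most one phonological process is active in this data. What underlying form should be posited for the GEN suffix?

/-kɔ/

The GEN suffix surfaces as [-gɔ] and [-kɔ], depending on the final segment of the stem.
By contrast the DEF suffix keeps its initial [g] throughout — that segment must be underlying.
So the underlying form is /-kɔ/, and voiceless stops become voiced after a nasal.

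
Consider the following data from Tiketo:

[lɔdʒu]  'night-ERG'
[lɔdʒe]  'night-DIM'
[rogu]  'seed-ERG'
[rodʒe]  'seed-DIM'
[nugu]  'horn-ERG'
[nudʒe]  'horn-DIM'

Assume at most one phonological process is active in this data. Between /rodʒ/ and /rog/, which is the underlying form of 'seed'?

/rog/

'seed' shows [g] ~ [dʒ] at the end of the stem ([rogu] vs [rodʒe]).
The stem 'night' ([lɔdʒu], [lɔdʒe]) shows [dʒ] unchanged in both environments, so [dʒ] cannot be basic with [g] derived before the ERG suffix.
The underlying segment must be /g/; /g/ becomes palato-alveolar [dʒ] before a front vowel, yielding [dʒ] there.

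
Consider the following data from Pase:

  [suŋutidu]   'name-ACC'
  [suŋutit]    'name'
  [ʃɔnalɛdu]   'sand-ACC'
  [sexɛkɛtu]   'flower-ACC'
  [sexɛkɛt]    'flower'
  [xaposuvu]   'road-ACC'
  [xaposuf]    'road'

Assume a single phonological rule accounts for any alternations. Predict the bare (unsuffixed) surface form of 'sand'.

The root 'name' surfaces as [suŋutidu] and [suŋutit], with a stem-final [d] ~ [t] alternation.
But 'flower' keeps [t] in both environments ([sexɛkɛtu], [sexɛkɛt]), so there is no rule changing /t/ to [d] before the ACC suffix.
The alternation reflects word-final obstruent devoicing: voiced obstruents become voiceless word-finally. /d/ is underlying.
The one attested form of 'sand', [ʃɔnalɛdu], shows underlying /ʃɔnalɛd/. Applying the same rule word-finally gives [ʃɔnalɛt].

[ʃɔnalɛt]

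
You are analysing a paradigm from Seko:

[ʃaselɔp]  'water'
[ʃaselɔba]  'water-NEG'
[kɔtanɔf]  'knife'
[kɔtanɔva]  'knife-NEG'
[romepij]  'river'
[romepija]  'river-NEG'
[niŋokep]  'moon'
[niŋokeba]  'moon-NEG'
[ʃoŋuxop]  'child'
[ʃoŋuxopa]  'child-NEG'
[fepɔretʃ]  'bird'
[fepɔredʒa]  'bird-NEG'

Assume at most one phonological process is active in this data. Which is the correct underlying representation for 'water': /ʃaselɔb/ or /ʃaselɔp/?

/ʃaselɔb/

The stem for 'water' ends in [p] in [ʃaselɔp] but [b] in [ʃaselɔba].
The stem 'child' ([ʃoŋuxop], [ʃoŋuxopa]) shows [p] unchanged in both environments, so [p] cannot be basic with [b] derived before the NEG suffix.
The underlying segment must be /b/; voiced obstruents become voiceless word-finally, yielding [p] there.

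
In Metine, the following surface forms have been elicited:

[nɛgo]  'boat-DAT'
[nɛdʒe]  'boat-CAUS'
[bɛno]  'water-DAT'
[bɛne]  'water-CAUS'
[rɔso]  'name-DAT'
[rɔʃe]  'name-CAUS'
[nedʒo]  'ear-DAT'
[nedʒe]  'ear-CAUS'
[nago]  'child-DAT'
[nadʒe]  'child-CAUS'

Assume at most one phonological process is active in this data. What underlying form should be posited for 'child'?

/nag/

The root 'child' surfaces as [nago] and [nadʒe], with a stem-final [g] ~ [dʒ] alternation.
If /dʒ/ were underlying and a rule turned it into [g] before the DAT suffix, 'ear' would also alternate; but it has [dʒ] in both [nedʒo] and [nedʒe].
Therefore /g/ is basic and [dʒ] is derived by palatalization before a front vowel (/g/ and /s/ become palato-alveolar [dʒ] and [ʃ] before a front vowel).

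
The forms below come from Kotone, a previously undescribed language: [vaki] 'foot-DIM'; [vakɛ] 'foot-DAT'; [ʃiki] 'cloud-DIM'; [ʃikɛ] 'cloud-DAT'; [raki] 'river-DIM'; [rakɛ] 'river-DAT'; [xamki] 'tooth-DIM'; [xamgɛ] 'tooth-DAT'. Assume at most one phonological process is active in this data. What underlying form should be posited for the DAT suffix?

/-gɛ/

The DAT suffix surfaces as [-gɛ] and [-kɛ], depending on the final segment of the stem.
By contrast the DIM suffix keeps its initial [k] throughout — that segment must be underlying.
The DAT suffix is therefore /-gɛ/ underlyingly, with post-vocalic devoicing: voiced stops become voiceless after a vowel.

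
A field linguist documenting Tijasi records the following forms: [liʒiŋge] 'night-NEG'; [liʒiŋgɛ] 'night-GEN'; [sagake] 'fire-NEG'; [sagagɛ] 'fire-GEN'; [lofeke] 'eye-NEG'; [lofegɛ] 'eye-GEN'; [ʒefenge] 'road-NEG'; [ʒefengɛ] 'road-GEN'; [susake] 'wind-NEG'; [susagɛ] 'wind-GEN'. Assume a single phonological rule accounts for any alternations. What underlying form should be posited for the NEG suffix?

/-ke/

The NEG morpheme has two allomorphs, [-ge] and [-ke].
The GEN suffix, which begins with [g], is invariant after every stem; so [g] is not altered by any rule here.
So the underlying form is /-ke/, and voiceless stops become voiced after a nasal.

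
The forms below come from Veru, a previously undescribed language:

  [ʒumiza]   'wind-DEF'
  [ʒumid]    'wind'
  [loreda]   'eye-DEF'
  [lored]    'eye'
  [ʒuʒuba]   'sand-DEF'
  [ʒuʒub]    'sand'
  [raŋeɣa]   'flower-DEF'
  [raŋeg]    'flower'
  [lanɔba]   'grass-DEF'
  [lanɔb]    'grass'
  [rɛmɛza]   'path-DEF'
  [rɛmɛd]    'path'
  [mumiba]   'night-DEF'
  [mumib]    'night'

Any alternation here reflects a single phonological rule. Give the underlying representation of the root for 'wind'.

'wind' shows [z] ~ [d] at the end of the stem ([ʒumiza] vs [ʒumid]).
The stem 'eye' ([loreda], [lored]) shows [d] unchanged in both environments, so [d] cannot be basic with [z] derived before the DEF suffix.
The underlying segment must be /z/; voiced fricatives become stops word-finally, yielding [d] there.

/ʒumiz/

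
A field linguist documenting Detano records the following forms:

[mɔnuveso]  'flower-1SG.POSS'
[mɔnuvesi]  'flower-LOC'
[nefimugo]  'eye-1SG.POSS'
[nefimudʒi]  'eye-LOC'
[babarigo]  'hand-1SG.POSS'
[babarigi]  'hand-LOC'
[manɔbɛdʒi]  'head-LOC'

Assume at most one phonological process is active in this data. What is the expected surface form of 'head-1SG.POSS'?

[manɔbɛgo]

In [nefimugo] and [nefimudʒi] the final segment of 'eye' alternates: [g] ~ [dʒ].
Compare 'hand', with invariant [g] in [babarigo] and [babarigi]: an analysis with underlying /g/ and a rule producing [dʒ] before the LOC suffix would wrongly predict alternation here too.
The underlying segment must be /dʒ/; palato-alveolar /dʒ/ becomes [g] when no front vowel follows, yielding [g] there.
The one attested form of 'head', [manɔbɛdʒi], shows underlying /manɔbɛdʒ/. Applying the same rule when no front vowel follows gives [manɔbɛgo].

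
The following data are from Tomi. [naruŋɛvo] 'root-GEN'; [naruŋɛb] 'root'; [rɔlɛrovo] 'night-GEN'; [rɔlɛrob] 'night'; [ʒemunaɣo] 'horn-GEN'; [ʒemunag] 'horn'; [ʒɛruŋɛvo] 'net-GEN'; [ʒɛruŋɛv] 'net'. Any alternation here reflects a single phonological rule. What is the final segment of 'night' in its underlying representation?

In [rɔlɛrovo] and [rɔlɛrob] the final segment of 'night' alternates: [v] ~ [b].
The stem 'net' ([ʒɛruŋɛvo], [ʒɛruŋɛv]) shows [v] unchanged in both environments, so [v] cannot be basic with [b] derived in isolation.
The alternation reflects intervocalic spirantization: voiced stops become fricatives between vowels. /b/ is underlying.

/b/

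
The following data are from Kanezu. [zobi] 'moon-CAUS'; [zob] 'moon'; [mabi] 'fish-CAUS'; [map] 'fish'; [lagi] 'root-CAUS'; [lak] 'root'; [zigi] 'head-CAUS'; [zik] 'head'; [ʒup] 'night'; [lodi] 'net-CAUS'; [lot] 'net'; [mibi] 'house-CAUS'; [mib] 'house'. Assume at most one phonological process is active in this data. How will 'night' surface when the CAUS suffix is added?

The root 'fish' surfaces as [mabi] and [map], with a stem-final [b] ~ [p] alternation.
Compare 'moon', with invariant [b] in [zobi] and [zob]: an analysis with underlying /b/ and a rule producing [p] in isolation would wrongly predict alternation here too.
The underlying segment must be /p/; voiceless stops become voiced between vowels, yielding [b] there.
From [ʒup] the stem 'night' is /ʒup/; between vowels this yields [ʒubi].

[ʒubi]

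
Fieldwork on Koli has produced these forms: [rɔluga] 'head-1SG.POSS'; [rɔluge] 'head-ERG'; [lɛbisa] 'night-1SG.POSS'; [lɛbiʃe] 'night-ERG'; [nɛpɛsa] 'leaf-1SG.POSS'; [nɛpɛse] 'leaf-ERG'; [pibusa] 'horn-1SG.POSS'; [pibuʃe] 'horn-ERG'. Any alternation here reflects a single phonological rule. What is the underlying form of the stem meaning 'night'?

In [lɛbisa] and [lɛbiʃe] the final segment of 'night' alternates: [s] ~ [ʃ].
The stem 'leaf' ([nɛpɛsa], [nɛpɛse]) shows [s] unchanged in both environments, so [s] cannot be basic with [ʃ] derived before the ERG suffix.
So /ʃ/ is underlying, and a rule of depalatalization — palato-alveolar /ʃ/ becomes [s] when no front vowel follows — gives [s].
The underlying form of 'night' is therefore /lɛbiʃ/.

/lɛbiʃ/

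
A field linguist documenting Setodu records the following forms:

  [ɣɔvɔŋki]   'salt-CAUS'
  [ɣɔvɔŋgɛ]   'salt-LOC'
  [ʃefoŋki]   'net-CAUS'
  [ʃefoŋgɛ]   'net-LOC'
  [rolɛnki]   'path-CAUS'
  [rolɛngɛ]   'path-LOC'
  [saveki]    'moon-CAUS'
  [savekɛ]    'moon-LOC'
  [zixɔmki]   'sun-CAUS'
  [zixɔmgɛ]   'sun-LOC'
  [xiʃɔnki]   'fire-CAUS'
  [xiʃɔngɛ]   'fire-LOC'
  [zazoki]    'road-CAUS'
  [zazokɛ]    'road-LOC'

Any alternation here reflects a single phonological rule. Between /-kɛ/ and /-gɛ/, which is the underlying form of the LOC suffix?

/-gɛ/

The LOC suffix surfaces as [-gɛ] and [-kɛ], depending on the final segment of the stem.
The CAUS suffix, which begins with [k], is invariant after every stem; so [k] is not altered by any rule here.
The LOC suffix is therefore /-gɛ/ underlyingly, with post-vocalic devoicing: voiced stops become voiceless after a vowel.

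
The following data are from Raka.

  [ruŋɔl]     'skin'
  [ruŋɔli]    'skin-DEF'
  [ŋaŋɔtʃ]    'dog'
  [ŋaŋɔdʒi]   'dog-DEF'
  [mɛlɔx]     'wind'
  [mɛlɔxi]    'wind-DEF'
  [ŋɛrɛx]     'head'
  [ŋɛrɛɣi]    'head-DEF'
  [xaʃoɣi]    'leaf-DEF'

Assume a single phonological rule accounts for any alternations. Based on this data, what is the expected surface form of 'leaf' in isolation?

[xaʃox]

In [ŋɛrɛx] and [ŋɛrɛɣi] the final segment of 'head' alternates: [x] ~ [ɣ].
Compare 'wind', with invariant [x] in [mɛlɔx] and [mɛlɔxi]: an analysis with underlying /x/ and a rule producing [ɣ] before the DEF suffix would wrongly predict alternation here too.
So /ɣ/ is underlying, and a rule of word-final obstruent devoicing — voiced obstruents become voiceless word-finally — gives [x].
From [xaʃoɣi] the stem 'leaf' is /xaʃoɣ/; word-finally this yields [xaʃox].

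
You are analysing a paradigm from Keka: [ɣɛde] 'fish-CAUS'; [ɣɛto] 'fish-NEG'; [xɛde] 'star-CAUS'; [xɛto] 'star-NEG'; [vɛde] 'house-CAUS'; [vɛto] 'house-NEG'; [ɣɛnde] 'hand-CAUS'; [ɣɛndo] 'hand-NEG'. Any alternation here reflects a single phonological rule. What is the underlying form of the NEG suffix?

/-to/

The NEG morpheme has two allomorphs, [-do] and [-to].
The CAUS suffix, which begins with [d], is invariant after every stem; so [d] is not altered by any rule here.
So the underlying form is /-to/, and voiceless stops become voiced after a nasal.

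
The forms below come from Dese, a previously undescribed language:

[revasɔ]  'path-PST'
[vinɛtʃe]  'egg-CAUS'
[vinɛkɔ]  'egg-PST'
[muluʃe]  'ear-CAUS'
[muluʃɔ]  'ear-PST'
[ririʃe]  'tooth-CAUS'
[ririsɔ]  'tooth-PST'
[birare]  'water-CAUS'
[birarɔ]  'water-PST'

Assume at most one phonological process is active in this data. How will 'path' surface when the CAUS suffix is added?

The root 'tooth' surfaces as [ririʃe] and [ririsɔ], with a stem-final [ʃ] ~ [s] alternation.
If /ʃ/ were underlying and a rule turned it into [s] before the PST suffix, 'ear' would also alternate; but it has [ʃ] in both [muluʃe] and [muluʃɔ].
So /s/ is underlying, and a rule of palatalization before a front vowel — /k/ and /s/ become palato-alveolar [tʃ] and [ʃ] before a front vowel — gives [ʃ].
The one attested form of 'path', [revasɔ], shows underlying /revas/. Applying the same rule before a front vowel gives [revaʃe].

[revaʃe]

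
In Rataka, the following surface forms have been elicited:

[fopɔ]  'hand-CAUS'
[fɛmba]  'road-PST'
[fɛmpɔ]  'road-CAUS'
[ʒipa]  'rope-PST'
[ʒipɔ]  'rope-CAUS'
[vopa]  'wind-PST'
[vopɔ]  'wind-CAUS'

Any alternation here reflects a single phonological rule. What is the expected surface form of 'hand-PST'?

The PST suffix surfaces as [-ba] and [-pa], depending on the final segment of the stem.
By contrast the CAUS suffix keeps its initial [p] throughout — that segment must be underlying.
So the underlying form is /-ba/, and voiced stops become voiceless after a vowel.
After 'hand', which ends in a vowel, the suffix surfaces as [-pa], giving [fopa].

[fopa]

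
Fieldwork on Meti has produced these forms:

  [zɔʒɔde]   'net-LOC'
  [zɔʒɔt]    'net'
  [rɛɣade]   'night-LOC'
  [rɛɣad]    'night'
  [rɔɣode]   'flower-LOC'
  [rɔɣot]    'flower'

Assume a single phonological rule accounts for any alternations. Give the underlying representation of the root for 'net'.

In [zɔʒɔde] and [zɔʒɔt] the final segment of 'net' alternates: [d] ~ [t].
If /d/ were underlying and a rule turned it into [t] in isolation, 'night' would also alternate; but it has [d] in both [rɛɣade] and [rɛɣad].
Therefore /t/ is basic and [d] is derived by intervocalic voicing (voiceless stops become voiced between vowels).
So 'net' = /zɔʒɔt/.

/zɔʒɔt/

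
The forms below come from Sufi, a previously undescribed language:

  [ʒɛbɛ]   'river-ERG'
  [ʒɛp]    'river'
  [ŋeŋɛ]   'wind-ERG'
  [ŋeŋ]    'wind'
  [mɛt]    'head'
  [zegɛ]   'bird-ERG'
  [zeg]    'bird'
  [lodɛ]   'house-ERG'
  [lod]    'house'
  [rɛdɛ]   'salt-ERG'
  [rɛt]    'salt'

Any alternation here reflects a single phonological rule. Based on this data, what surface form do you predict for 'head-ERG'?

[mɛdɛ]

The stem for 'salt' ends in [d] in [rɛdɛ] but [t] in [rɛt].
Compare 'house', with invariant [d] in [lodɛ] and [lod]: an analysis with underlying /d/ and a rule producing [t] in isolation would wrongly predict alternation here too.
Therefore /t/ is basic and [d] is derived by intervocalic voicing (voiceless stops become voiced between vowels).
The one attested form of 'head', [mɛt], shows underlying /mɛt/. Applying the same rule between vowels gives [mɛdɛ].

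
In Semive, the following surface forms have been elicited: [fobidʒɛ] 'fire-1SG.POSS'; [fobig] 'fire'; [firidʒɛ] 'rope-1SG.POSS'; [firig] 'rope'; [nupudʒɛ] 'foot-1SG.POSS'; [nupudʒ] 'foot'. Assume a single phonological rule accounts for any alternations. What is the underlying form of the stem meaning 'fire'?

'fire' shows [dʒ] ~ [g] at the end of the stem ([fobidʒɛ] vs [fobig]).
The stem 'foot' ([nupudʒɛ], [nupudʒ]) shows [dʒ] unchanged in both environments, so [dʒ] cannot be basic with [g] derived in isolation.
Therefore /g/ is basic and [dʒ] is derived by palatalization before a front vowel (/g/ becomes palato-alveolar [dʒ] before a front vowel).
So 'fire' = /fobig/.

/fobig/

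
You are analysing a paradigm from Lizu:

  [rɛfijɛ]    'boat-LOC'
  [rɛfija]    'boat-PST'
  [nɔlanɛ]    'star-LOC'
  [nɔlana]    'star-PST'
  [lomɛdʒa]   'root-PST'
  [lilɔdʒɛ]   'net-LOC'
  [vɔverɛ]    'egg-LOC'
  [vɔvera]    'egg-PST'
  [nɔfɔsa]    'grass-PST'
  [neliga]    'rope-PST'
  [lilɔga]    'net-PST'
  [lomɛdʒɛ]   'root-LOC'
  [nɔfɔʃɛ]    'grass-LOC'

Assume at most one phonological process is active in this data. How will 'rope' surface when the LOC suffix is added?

[nelidʒɛ]

The root 'net' surfaces as [lilɔdʒɛ] and [lilɔga], with a stem-final [dʒ] ~ [g] alternation.
But 'root' keeps [dʒ] in both environments ([lomɛdʒɛ], [lomɛdʒa]), so there is no rule changing /dʒ/ to [g] before the PST suffix.
Therefore /g/ is basic and [dʒ] is derived by palatalization before a front vowel (/g/ and /s/ become palato-alveolar [dʒ] and [ʃ] before a front vowel).
The one attested form of 'rope', [neliga], shows underlying /nelig/. Applying the same rule before a front vowel gives [nelidʒɛ].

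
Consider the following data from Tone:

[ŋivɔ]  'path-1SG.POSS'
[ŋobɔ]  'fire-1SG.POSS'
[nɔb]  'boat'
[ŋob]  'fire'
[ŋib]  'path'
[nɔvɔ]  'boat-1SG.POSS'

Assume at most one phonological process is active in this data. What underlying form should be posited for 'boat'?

The root 'boat' surfaces as [nɔvɔ] and [nɔb], with a stem-final [v] ~ [b] alternation.
If /b/ were underlying and a rule turned it into [v] before the 1SG.POSS suffix, 'fire' would also alternate; but it has [b] in both [ŋobɔ] and [ŋob].
The underlying segment must be /v/; voiced fricatives become stops word-finally, yielding [b] there.
Hence 'boat' is /nɔv/ underlyingly.

/nɔv/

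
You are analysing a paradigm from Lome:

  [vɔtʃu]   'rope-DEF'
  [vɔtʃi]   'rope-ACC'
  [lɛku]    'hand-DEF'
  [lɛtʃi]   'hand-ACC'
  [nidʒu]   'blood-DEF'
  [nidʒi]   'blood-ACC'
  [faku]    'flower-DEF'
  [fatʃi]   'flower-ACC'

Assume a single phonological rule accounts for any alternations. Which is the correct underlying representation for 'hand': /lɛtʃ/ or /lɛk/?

The stem for 'hand' ends in [k] in [lɛku] but [tʃ] in [lɛtʃi].
The stem 'rope' ([vɔtʃu], [vɔtʃi]) shows [tʃ] unchanged in both environments, so [tʃ] cannot be basic with [k] derived before the DEF suffix.
The underlying segment must be /k/; /k/ becomes palato-alveolar [tʃ] before a front vowel, yielding [tʃ] there.

/lɛk/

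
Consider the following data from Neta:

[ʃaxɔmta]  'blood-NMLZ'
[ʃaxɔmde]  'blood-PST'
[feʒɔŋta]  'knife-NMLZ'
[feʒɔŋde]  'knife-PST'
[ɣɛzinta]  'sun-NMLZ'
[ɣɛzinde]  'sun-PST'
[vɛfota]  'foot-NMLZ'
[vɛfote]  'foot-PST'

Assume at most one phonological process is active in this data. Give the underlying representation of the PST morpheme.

/-de/

The PST morpheme has two allomorphs, [-de] and [-te].
By contrast the NMLZ suffix keeps its initial [t] throughout — that segment must be underlying.
So the underlying form is /-de/, and voiced stops become voiceless after a vowel.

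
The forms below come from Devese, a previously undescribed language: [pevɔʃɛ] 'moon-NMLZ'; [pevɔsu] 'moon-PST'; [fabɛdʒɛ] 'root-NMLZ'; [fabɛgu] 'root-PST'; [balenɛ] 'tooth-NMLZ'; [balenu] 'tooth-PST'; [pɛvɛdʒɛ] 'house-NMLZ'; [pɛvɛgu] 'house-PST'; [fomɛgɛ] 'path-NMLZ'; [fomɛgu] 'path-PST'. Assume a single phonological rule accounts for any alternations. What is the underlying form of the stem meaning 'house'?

/pɛvɛdʒ/

'house' shows [dʒ] ~ [g] at the end of the stem ([pɛvɛdʒɛ] vs [pɛvɛgu]).
But 'path' keeps [g] in both environments ([fomɛgɛ], [fomɛgu]), so there is no rule changing /g/ to [dʒ] before the NMLZ suffix.
So /dʒ/ is underlying, and a rule of depalatalization — palato-alveolar /dʒ/ and /ʃ/ become [g] and [s] when no front vowel follows — gives [g].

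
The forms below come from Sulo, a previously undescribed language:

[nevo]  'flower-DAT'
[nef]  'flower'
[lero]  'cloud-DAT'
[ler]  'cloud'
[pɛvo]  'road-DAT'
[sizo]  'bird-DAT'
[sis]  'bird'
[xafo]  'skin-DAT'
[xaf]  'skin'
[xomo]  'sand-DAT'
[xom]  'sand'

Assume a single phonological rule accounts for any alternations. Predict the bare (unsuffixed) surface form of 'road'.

[pɛf]

The stem for 'flower' ends in [v] in [nevo] but [f] in [nef].
If /f/ were underlying and a rule turned it into [v] before the DAT suffix, 'skin' would also alternate; but it has [f] in both [xafo] and [xaf].
The alternation reflects word-final obstruent devoicing: voiced obstruents become voiceless word-finally. /v/ is underlying.
The one attested form of 'road', [pɛvo], shows underlying /pɛv/. Applying the same rule word-finally gives [pɛf].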